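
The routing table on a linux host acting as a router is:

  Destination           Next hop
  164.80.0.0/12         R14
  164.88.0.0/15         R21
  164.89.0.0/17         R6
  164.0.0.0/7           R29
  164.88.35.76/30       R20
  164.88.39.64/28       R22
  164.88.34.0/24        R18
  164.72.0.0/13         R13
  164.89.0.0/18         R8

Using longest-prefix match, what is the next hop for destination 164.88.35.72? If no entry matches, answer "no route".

R21

Routes whose prefix contains 164.88.35.72:
  164.0.0.0/7 (164.0.0.0 - 165.255.255.255) -> R29
  164.80.0.0/12 (164.80.0.0 - 164.95.255.255) -> R14
  164.88.0.0/15 (164.88.0.0 - 164.89.255.255) -> R21
More-specific entries that do NOT match:
  164.88.35.76/30 (164.88.35.76 - 164.88.35.79) does not contain 164.88.35.72
  164.88.39.64/28 (164.88.39.64 - 164.88.39.79) does not contain 164.88.35.72
  164.88.34.0/24 (164.88.34.0 - 164.88.34.255) does not contain 164.88.35.72
  164.89.0.0/18 (164.89.0.0 - 164.89.63.255) does not contain 164.88.35.72
  164.89.0.0/17 (164.89.0.0 - 164.89.127.255) does not contain 164.88.35.72
Longest matching prefix is /15 -> next hop R21.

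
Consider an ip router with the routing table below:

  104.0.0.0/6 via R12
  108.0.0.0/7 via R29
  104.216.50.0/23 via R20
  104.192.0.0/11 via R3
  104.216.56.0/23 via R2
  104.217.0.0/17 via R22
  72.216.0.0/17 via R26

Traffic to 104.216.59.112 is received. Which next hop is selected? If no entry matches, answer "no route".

Routes whose prefix contains 104.216.59.112:
  104.0.0.0/6 (104.0.0.0 - 107.255.255.255) -> R12
  104.192.0.0/11 (104.192.0.0 - 104.223.255.255) -> R3
More-specific entries that do NOT match:
  104.216.50.0/23 (104.216.50.0 - 104.216.51.255) does not contain 104.216.59.112
  104.216.56.0/23 (104.216.56.0 - 104.216.57.255) does not contain 104.216.59.112
  104.217.0.0/17 (104.217.0.0 - 104.217.127.255) does not contain 104.216.59.112
  72.216.0.0/17 (72.216.0.0 - 72.216.127.255) does not contain 104.216.59.112
Longest matching prefix is /11 -> next hop R3.

R3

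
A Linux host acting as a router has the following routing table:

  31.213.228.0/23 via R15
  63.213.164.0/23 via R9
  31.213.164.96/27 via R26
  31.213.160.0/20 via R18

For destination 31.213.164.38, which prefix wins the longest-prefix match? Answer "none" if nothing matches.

31.213.160.0/20

Entries matching 31.213.164.38:
  31.213.160.0/20 (31.213.160.0 - 31.213.175.255)
Most specific is 31.213.160.0/20.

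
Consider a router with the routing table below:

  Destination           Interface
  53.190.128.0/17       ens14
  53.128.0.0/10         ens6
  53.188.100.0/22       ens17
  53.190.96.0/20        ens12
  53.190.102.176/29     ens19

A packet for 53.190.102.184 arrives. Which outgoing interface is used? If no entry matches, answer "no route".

ens12

Routes whose prefix contains 53.190.102.184:
  53.128.0.0/10 (53.128.0.0 - 53.191.255.255) -> ens6
  53.190.96.0/20 (53.190.96.0 - 53.190.111.255) -> ens12
More-specific entries that do NOT match:
  53.190.102.176/29 (53.190.102.176 - 53.190.102.183) does not contain 53.190.102.184
  53.188.100.0/22 (53.188.100.0 - 53.188.103.255) does not contain 53.190.102.184
Longest matching prefix is /20 -> interface ens12.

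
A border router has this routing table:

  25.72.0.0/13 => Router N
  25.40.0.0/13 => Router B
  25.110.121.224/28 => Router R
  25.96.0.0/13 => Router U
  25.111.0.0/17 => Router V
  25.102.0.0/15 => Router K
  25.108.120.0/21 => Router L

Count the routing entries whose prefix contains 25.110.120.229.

No listed prefix contains 25.110.120.229.
Total matching entries: 0.

0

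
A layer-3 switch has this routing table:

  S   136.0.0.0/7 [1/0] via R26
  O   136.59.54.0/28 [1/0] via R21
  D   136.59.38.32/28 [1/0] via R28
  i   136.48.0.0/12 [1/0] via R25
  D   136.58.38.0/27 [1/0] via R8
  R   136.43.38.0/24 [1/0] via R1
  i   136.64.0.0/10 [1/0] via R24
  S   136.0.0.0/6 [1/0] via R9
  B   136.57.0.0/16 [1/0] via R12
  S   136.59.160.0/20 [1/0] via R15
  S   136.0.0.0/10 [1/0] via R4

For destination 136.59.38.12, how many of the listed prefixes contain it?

4

Prefixes containing 136.59.38.12:
  136.0.0.0/6 (136.0.0.0 - 139.255.255.255)
  136.0.0.0/7 (136.0.0.0 - 137.255.255.255)
  136.0.0.0/10 (136.0.0.0 - 136.63.255.255)
  136.48.0.0/12 (136.48.0.0 - 136.63.255.255)
Total matching entries: 4.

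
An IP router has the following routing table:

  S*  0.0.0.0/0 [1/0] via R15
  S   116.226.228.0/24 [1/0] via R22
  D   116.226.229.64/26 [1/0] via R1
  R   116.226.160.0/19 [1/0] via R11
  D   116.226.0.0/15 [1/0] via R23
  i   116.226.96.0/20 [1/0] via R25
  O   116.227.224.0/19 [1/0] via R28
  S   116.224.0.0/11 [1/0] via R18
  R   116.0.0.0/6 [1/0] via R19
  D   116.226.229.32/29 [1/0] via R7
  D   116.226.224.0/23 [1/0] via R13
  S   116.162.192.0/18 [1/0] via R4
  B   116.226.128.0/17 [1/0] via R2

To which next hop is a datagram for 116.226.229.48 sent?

Routes whose prefix contains 116.226.229.48:
  0.0.0.0/0 (default, matches everything) -> R15
  116.0.0.0/6 (116.0.0.0 - 119.255.255.255) -> R19
  116.224.0.0/11 (116.224.0.0 - 116.255.255.255) -> R18
  116.226.0.0/15 (116.226.0.0 - 116.227.255.255) -> R23
  116.226.128.0/17 (116.226.128.0 - 116.226.255.255) -> R2
More-specific entries that do NOT match:
  116.226.229.32/29 (116.226.229.32 - 116.226.229.39) does not contain 116.226.229.48
  116.226.229.64/26 (116.226.229.64 - 116.226.229.127) does not contain 116.226.229.48
  116.226.228.0/24 (116.226.228.0 - 116.226.228.255) does not contain 116.226.229.48
  116.226.224.0/23 (116.226.224.0 - 116.226.225.255) does not contain 116.226.229.48
  116.226.96.0/20 (116.226.96.0 - 116.226.111.255) does not contain 116.226.229.48
  116.226.160.0/19 (116.226.160.0 - 116.226.191.255) does not contain 116.226.229.48
  116.227.224.0/19 (116.227.224.0 - 116.227.255.255) does not contain 116.226.229.48
  116.162.192.0/18 (116.162.192.0 - 116.162.255.255) does not contain 116.226.229.48
Longest matching prefix is /17 -> next hop R2.

R2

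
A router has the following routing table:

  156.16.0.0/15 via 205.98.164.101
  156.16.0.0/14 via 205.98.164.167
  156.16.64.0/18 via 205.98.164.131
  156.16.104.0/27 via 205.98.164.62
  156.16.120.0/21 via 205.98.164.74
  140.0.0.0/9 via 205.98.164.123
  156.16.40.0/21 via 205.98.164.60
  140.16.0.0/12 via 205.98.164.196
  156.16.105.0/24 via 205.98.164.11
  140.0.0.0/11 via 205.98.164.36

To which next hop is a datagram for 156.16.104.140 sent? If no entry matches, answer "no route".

Routes whose prefix contains 156.16.104.140:
  156.16.0.0/14 (156.16.0.0 - 156.19.255.255) -> 205.98.164.167
  156.16.0.0/15 (156.16.0.0 - 156.17.255.255) -> 205.98.164.101
  156.16.64.0/18 (156.16.64.0 - 156.16.127.255) -> 205.98.164.131
More-specific entries that do NOT match:
  156.16.104.0/27 (156.16.104.0 - 156.16.104.31) does not contain 156.16.104.140
  156.16.105.0/24 (156.16.105.0 - 156.16.105.255) does not contain 156.16.104.140
  156.16.120.0/21 (156.16.120.0 - 156.16.127.255) does not contain 156.16.104.140
  156.16.40.0/21 (156.16.40.0 - 156.16.47.255) does not contain 156.16.104.140
Longest matching prefix is /18 -> next hop 205.98.164.131.

205.98.164.131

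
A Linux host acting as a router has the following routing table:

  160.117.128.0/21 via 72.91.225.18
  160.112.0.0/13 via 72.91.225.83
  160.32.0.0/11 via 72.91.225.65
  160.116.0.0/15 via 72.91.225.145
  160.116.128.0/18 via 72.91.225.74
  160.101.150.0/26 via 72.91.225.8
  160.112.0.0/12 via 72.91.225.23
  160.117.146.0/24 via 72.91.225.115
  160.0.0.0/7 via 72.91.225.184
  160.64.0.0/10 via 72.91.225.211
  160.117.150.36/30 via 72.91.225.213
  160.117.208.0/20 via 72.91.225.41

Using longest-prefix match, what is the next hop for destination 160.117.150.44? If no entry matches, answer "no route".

Routes whose prefix contains 160.117.150.44:
  160.0.0.0/7 (160.0.0.0 - 161.255.255.255) -> 72.91.225.184
  160.64.0.0/10 (160.64.0.0 - 160.127.255.255) -> 72.91.225.211
  160.112.0.0/12 (160.112.0.0 - 160.127.255.255) -> 72.91.225.23
  160.112.0.0/13 (160.112.0.0 - 160.119.255.255) -> 72.91.225.83
  160.116.0.0/15 (160.116.0.0 - 160.117.255.255) -> 72.91.225.145
More-specific entries that do NOT match:
  160.117.150.36/30 (160.117.150.36 - 160.117.150.39) does not contain 160.117.150.44
  160.101.150.0/26 (160.101.150.0 - 160.101.150.63) does not contain 160.117.150.44
  160.117.146.0/24 (160.117.146.0 - 160.117.146.255) does not contain 160.117.150.44
  160.117.128.0/21 (160.117.128.0 - 160.117.135.255) does not contain 160.117.150.44
  160.117.208.0/20 (160.117.208.0 - 160.117.223.255) does not contain 160.117.150.44
  160.116.128.0/18 (160.116.128.0 - 160.116.191.255) does not contain 160.117.150.44
Longest matching prefix is /15 -> next hop 72.91.225.145.

72.91.225.145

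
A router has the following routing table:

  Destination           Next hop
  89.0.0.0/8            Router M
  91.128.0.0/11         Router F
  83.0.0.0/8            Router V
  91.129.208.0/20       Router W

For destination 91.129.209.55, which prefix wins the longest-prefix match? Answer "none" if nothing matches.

91.129.208.0/20

Entries matching 91.129.209.55:
  91.128.0.0/11 (91.128.0.0 - 91.159.255.255)
  91.129.208.0/20 (91.129.208.0 - 91.129.223.255)
Most specific is 91.129.208.0/20.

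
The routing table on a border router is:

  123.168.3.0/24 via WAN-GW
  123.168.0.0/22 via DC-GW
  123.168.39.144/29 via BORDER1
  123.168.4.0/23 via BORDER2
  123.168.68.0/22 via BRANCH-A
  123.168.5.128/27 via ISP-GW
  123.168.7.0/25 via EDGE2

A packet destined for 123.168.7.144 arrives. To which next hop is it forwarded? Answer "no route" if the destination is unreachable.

No entry's prefix contains 123.168.7.144; there is no default route.

no route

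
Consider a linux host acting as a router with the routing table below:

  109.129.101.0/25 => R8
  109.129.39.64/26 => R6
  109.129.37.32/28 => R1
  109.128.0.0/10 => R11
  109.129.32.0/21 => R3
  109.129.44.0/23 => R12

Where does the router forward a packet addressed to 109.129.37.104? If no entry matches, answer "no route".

R3

Routes whose prefix contains 109.129.37.104:
  109.128.0.0/10 (109.128.0.0 - 109.191.255.255) -> R11
  109.129.32.0/21 (109.129.32.0 - 109.129.39.255) -> R3
More-specific entries that do NOT match:
  109.129.37.32/28 (109.129.37.32 - 109.129.37.47) does not contain 109.129.37.104
  109.129.39.64/26 (109.129.39.64 - 109.129.39.127) does not contain 109.129.37.104
  109.129.101.0/25 (109.129.101.0 - 109.129.101.127) does not contain 109.129.37.104
  109.129.44.0/23 (109.129.44.0 - 109.129.45.255) does not contain 109.129.37.104
Longest matching prefix is /21 -> next hop R3.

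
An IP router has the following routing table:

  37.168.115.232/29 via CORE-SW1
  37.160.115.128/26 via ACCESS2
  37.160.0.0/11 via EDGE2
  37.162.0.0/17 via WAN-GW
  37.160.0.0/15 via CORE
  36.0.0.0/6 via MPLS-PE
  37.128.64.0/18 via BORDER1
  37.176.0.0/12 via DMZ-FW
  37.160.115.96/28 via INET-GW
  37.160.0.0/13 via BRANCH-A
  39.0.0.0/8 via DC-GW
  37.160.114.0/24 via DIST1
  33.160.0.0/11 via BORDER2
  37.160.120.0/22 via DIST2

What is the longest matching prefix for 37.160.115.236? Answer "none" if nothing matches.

Entries matching 37.160.115.236:
  36.0.0.0/6 (36.0.0.0 - 39.255.255.255)
  37.160.0.0/11 (37.160.0.0 - 37.191.255.255)
  37.160.0.0/13 (37.160.0.0 - 37.167.255.255)
  37.160.0.0/15 (37.160.0.0 - 37.161.255.255)
Most specific is 37.160.0.0/15.

37.160.0.0/15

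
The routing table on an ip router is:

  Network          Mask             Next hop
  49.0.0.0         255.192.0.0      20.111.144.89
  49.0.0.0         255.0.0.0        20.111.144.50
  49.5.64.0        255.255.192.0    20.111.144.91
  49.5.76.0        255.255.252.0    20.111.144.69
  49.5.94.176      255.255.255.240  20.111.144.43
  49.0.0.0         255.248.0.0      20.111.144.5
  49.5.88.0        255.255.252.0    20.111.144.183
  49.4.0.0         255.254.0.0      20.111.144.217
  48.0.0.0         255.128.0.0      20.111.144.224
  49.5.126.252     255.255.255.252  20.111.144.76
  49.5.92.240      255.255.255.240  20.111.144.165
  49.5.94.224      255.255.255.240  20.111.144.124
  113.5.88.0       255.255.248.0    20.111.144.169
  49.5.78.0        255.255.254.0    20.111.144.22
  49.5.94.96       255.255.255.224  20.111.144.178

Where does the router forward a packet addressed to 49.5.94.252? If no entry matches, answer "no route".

Routes whose prefix contains 49.5.94.252:
  49.0.0.0/8 (49.0.0.0 - 49.255.255.255) -> 20.111.144.50
  49.0.0.0/10 (49.0.0.0 - 49.63.255.255) -> 20.111.144.89
  49.0.0.0/13 (49.0.0.0 - 49.7.255.255) -> 20.111.144.5
  49.4.0.0/15 (49.4.0.0 - 49.5.255.255) -> 20.111.144.217
  49.5.64.0/18 (49.5.64.0 - 49.5.127.255) -> 20.111.144.91
More-specific entries that do NOT match:
  49.5.126.252/30 (49.5.126.252 - 49.5.126.255) does not contain 49.5.94.252
  49.5.94.176/28 (49.5.94.176 - 49.5.94.191) does not contain 49.5.94.252
  49.5.92.240/28 (49.5.92.240 - 49.5.92.255) does not contain 49.5.94.252
  49.5.94.224/28 (49.5.94.224 - 49.5.94.239) does not contain 49.5.94.252
  49.5.94.96/27 (49.5.94.96 - 49.5.94.127) does not contain 49.5.94.252
  49.5.78.0/23 (49.5.78.0 - 49.5.79.255) does not contain 49.5.94.252
  49.5.76.0/22 (49.5.76.0 - 49.5.79.255) does not contain 49.5.94.252
  49.5.88.0/22 (49.5.88.0 - 49.5.91.255) does not contain 49.5.94.252
  113.5.88.0/21 (113.5.88.0 - 113.5.95.255) does not contain 49.5.94.252
Longest matching prefix is /18 -> next hop 20.111.144.91.

20.111.144.91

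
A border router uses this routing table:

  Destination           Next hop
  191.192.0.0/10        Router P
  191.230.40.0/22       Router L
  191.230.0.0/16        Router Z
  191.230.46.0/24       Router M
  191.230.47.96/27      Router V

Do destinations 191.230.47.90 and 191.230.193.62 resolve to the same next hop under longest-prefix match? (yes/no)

yes

191.230.47.90: longest match 191.230.0.0/16 -> Router Z
191.230.193.62: longest match 191.230.0.0/16 -> Router Z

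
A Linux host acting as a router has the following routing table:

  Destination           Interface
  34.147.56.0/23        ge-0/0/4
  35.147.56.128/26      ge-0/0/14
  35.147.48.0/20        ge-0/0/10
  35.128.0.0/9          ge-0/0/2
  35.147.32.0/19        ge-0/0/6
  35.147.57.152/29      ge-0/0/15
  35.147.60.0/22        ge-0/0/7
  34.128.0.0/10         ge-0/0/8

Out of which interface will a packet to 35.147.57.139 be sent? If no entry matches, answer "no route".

Routes whose prefix contains 35.147.57.139:
  35.128.0.0/9 (35.128.0.0 - 35.255.255.255) -> ge-0/0/2
  35.147.32.0/19 (35.147.32.0 - 35.147.63.255) -> ge-0/0/6
  35.147.48.0/20 (35.147.48.0 - 35.147.63.255) -> ge-0/0/10
More-specific entries that do NOT match:
  35.147.57.152/29 (35.147.57.152 - 35.147.57.159) does not contain 35.147.57.139
  35.147.56.128/26 (35.147.56.128 - 35.147.56.191) does not contain 35.147.57.139
  34.147.56.0/23 (34.147.56.0 - 34.147.57.255) does not contain 35.147.57.139
  35.147.60.0/22 (35.147.60.0 - 35.147.63.255) does not contain 35.147.57.139
Longest matching prefix is /20 -> interface ge-0/0/10.

ge-0/0/10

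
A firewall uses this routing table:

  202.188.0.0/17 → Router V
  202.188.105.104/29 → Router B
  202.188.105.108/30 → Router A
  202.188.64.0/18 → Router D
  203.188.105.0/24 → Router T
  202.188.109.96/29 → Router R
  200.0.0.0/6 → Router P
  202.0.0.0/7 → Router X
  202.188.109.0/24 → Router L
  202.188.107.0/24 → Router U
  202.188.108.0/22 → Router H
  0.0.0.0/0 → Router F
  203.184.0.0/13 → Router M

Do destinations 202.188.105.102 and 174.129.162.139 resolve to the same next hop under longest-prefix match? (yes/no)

no

202.188.105.102: longest match 202.188.64.0/18 -> Router D
174.129.162.139: longest match 0.0.0.0/0 -> Router F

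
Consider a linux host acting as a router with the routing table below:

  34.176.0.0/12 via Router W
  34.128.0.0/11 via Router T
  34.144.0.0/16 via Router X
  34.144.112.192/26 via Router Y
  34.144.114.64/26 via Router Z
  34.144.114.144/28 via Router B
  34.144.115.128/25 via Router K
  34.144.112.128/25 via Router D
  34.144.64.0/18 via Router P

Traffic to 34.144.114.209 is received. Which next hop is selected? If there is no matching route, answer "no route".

Router P

Routes whose prefix contains 34.144.114.209:
  34.128.0.0/11 (34.128.0.0 - 34.159.255.255) -> Router T
  34.144.0.0/16 (34.144.0.0 - 34.144.255.255) -> Router X
  34.144.64.0/18 (34.144.64.0 - 34.144.127.255) -> Router P
More-specific entries that do NOT match:
  34.144.114.144/28 (34.144.114.144 - 34.144.114.159) does not contain 34.144.114.209
  34.144.112.192/26 (34.144.112.192 - 34.144.112.255) does not contain 34.144.114.209
  34.144.114.64/26 (34.144.114.64 - 34.144.114.127) does not contain 34.144.114.209
  34.144.115.128/25 (34.144.115.128 - 34.144.115.255) does not contain 34.144.114.209
  34.144.112.128/25 (34.144.112.128 - 34.144.112.255) does not contain 34.144.114.209
Longest matching prefix is /18 -> next hop Router P.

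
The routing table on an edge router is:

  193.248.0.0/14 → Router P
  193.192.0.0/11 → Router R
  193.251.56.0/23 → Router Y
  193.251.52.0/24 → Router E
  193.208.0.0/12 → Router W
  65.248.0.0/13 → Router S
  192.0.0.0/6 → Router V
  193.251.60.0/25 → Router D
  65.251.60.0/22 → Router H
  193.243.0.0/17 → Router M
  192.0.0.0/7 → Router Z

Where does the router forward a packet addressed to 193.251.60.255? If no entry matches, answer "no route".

Router P

Routes whose prefix contains 193.251.60.255:
  192.0.0.0/6 (192.0.0.0 - 195.255.255.255) -> Router V
  192.0.0.0/7 (192.0.0.0 - 193.255.255.255) -> Router Z
  193.248.0.0/14 (193.248.0.0 - 193.251.255.255) -> Router P
More-specific entries that do NOT match:
  193.251.60.0/25 (193.251.60.0 - 193.251.60.127) does not contain 193.251.60.255
  193.251.52.0/24 (193.251.52.0 - 193.251.52.255) does not contain 193.251.60.255
  193.251.56.0/23 (193.251.56.0 - 193.251.57.255) does not contain 193.251.60.255
  65.251.60.0/22 (65.251.60.0 - 65.251.63.255) does not contain 193.251.60.255
  193.243.0.0/17 (193.243.0.0 - 193.243.127.255) does not contain 193.251.60.255
Longest matching prefix is /14 -> next hop Router P.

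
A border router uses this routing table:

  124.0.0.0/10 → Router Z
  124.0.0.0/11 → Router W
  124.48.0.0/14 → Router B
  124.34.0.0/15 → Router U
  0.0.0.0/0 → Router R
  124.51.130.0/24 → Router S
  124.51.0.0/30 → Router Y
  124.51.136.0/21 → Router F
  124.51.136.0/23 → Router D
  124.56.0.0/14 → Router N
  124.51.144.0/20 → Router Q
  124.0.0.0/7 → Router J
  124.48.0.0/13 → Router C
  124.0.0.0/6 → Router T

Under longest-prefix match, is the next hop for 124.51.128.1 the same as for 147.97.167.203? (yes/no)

no

124.51.128.1: longest match 124.48.0.0/14 -> Router B
147.97.167.203: longest match 0.0.0.0/0 -> Router R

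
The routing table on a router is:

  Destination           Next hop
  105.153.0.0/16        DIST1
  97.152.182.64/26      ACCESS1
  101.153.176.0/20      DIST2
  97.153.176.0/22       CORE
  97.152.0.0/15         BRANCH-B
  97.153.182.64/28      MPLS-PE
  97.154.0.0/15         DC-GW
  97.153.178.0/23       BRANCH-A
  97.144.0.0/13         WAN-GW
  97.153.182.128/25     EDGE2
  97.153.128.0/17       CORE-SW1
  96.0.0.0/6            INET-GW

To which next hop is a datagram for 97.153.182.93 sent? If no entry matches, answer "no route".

CORE-SW1

Routes whose prefix contains 97.153.182.93:
  96.0.0.0/6 (96.0.0.0 - 99.255.255.255) -> INET-GW
  97.152.0.0/15 (97.152.0.0 - 97.153.255.255) -> BRANCH-B
  97.153.128.0/17 (97.153.128.0 - 97.153.255.255) -> CORE-SW1
More-specific entries that do NOT match:
  97.153.182.64/28 (97.153.182.64 - 97.153.182.79) does not contain 97.153.182.93
  97.152.182.64/26 (97.152.182.64 - 97.152.182.127) does not contain 97.153.182.93
  97.153.182.128/25 (97.153.182.128 - 97.153.182.255) does not contain 97.153.182.93
  97.153.178.0/23 (97.153.178.0 - 97.153.179.255) does not contain 97.153.182.93
  97.153.176.0/22 (97.153.176.0 - 97.153.179.255) does not contain 97.153.182.93
  101.153.176.0/20 (101.153.176.0 - 101.153.191.255) does not contain 97.153.182.93
Longest matching prefix is /17 -> next hop CORE-SW1.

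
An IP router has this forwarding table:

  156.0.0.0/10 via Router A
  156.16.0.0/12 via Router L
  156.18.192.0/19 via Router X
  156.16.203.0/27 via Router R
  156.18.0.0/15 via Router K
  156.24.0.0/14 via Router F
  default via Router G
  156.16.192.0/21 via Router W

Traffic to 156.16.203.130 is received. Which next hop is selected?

Router L

Routes whose prefix contains 156.16.203.130:
  0.0.0.0/0 (default, matches everything) -> Router G
  156.0.0.0/10 (156.0.0.0 - 156.63.255.255) -> Router A
  156.16.0.0/12 (156.16.0.0 - 156.31.255.255) -> Router L
More-specific entries that do NOT match:
  156.16.203.0/27 (156.16.203.0 - 156.16.203.31) does not contain 156.16.203.130
  156.16.192.0/21 (156.16.192.0 - 156.16.199.255) does not contain 156.16.203.130
  156.18.192.0/19 (156.18.192.0 - 156.18.223.255) does not contain 156.16.203.130
  156.18.0.0/15 (156.18.0.0 - 156.19.255.255) does not contain 156.16.203.130
  156.24.0.0/14 (156.24.0.0 - 156.27.255.255) does not contain 156.16.203.130
Longest matching prefix is /12 -> next hop Router L.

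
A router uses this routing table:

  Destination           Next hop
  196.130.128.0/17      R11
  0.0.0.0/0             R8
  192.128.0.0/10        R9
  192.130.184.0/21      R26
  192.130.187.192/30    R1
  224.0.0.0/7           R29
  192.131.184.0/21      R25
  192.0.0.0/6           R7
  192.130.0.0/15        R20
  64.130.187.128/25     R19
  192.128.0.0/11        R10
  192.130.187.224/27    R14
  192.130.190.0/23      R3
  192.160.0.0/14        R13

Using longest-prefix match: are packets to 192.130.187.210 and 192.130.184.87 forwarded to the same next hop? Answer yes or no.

192.130.187.210: longest match 192.130.184.0/21 -> R26
192.130.184.87: longest match 192.130.184.0/21 -> R26

yes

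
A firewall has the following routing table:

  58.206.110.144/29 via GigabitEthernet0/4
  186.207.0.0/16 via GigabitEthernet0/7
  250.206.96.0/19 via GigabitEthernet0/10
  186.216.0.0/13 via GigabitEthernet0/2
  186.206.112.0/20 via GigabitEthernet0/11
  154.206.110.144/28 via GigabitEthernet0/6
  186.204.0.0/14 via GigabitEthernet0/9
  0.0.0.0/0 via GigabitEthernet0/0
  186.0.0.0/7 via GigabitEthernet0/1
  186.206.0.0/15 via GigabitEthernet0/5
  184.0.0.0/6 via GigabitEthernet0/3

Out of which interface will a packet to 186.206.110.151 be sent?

GigabitEthernet0/5

Routes whose prefix contains 186.206.110.151:
  0.0.0.0/0 (default, matches everything) -> GigabitEthernet0/0
  184.0.0.0/6 (184.0.0.0 - 187.255.255.255) -> GigabitEthernet0/3
  186.0.0.0/7 (186.0.0.0 - 187.255.255.255) -> GigabitEthernet0/1
  186.204.0.0/14 (186.204.0.0 - 186.207.255.255) -> GigabitEthernet0/9
  186.206.0.0/15 (186.206.0.0 - 186.207.255.255) -> GigabitEthernet0/5
More-specific entries that do NOT match:
  58.206.110.144/29 (58.206.110.144 - 58.206.110.151) does not contain 186.206.110.151
  154.206.110.144/28 (154.206.110.144 - 154.206.110.159) does not contain 186.206.110.151
  186.206.112.0/20 (186.206.112.0 - 186.206.127.255) does not contain 186.206.110.151
  250.206.96.0/19 (250.206.96.0 - 250.206.127.255) does not contain 186.206.110.151
  186.207.0.0/16 (186.207.0.0 - 186.207.255.255) does not contain 186.206.110.151
Longest matching prefix is /15 -> interface GigabitEthernet0/5.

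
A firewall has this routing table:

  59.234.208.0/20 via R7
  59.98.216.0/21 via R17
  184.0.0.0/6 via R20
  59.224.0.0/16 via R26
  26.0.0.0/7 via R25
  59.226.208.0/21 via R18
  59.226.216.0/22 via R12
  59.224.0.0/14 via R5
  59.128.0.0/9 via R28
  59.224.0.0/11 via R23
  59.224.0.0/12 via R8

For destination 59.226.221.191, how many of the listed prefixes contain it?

4

Prefixes containing 59.226.221.191:
  59.128.0.0/9 (59.128.0.0 - 59.255.255.255)
  59.224.0.0/11 (59.224.0.0 - 59.255.255.255)
  59.224.0.0/12 (59.224.0.0 - 59.239.255.255)
  59.224.0.0/14 (59.224.0.0 - 59.227.255.255)
Total matching entries: 4.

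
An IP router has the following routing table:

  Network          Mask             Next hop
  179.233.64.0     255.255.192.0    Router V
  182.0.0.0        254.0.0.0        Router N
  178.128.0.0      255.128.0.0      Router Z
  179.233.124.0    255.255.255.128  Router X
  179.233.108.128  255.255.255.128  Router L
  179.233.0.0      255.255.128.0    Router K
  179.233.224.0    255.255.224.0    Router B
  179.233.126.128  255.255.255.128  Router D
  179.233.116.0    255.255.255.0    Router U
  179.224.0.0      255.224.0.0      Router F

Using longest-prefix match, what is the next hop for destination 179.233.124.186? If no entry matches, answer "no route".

Router V

Routes whose prefix contains 179.233.124.186:
  179.224.0.0/11 (179.224.0.0 - 179.255.255.255) -> Router F
  179.233.0.0/17 (179.233.0.0 - 179.233.127.255) -> Router K
  179.233.64.0/18 (179.233.64.0 - 179.233.127.255) -> Router V
More-specific entries that do NOT match:
  179.233.124.0/25 (179.233.124.0 - 179.233.124.127) does not contain 179.233.124.186
  179.233.108.128/25 (179.233.108.128 - 179.233.108.255) does not contain 179.233.124.186
  179.233.126.128/25 (179.233.126.128 - 179.233.126.255) does not contain 179.233.124.186
  179.233.116.0/24 (179.233.116.0 - 179.233.116.255) does not contain 179.233.124.186
  179.233.224.0/19 (179.233.224.0 - 179.233.255.255) does not contain 179.233.124.186
Longest matching prefix is /18 -> next hop Router V.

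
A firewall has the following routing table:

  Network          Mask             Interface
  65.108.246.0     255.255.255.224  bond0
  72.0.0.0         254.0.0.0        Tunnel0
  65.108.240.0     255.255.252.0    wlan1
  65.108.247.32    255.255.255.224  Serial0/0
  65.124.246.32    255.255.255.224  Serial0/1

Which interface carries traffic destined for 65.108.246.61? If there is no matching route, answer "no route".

no route

No entry's prefix contains 65.108.246.61; there is no default route.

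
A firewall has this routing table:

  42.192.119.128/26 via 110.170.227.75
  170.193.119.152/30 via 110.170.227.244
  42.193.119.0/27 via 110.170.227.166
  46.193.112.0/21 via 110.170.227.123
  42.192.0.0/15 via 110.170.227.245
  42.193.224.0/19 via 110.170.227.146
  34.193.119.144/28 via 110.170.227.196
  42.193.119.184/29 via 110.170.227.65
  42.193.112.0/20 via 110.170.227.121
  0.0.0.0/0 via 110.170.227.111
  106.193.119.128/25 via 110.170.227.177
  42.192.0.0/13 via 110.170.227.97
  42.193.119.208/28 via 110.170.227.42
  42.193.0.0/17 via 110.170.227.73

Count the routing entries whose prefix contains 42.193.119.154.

5

Prefixes containing 42.193.119.154:
  0.0.0.0/0 (default, matches everything)
  42.192.0.0/13 (42.192.0.0 - 42.199.255.255)
  42.192.0.0/15 (42.192.0.0 - 42.193.255.255)
  42.193.0.0/17 (42.193.0.0 - 42.193.127.255)
  42.193.112.0/20 (42.193.112.0 - 42.193.127.255)
Total matching entries: 5.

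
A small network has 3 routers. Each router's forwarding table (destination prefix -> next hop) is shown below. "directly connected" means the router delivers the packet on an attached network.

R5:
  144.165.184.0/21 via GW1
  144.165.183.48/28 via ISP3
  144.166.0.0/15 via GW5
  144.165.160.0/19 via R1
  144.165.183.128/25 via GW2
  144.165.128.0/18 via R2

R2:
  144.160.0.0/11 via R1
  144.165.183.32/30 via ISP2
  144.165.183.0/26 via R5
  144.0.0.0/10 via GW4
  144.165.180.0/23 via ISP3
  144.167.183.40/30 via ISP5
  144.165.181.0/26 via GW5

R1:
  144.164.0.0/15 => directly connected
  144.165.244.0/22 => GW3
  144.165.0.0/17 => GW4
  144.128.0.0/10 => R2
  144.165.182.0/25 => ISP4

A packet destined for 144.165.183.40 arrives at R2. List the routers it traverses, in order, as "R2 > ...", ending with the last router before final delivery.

At R2: longest match for 144.165.183.40 is 144.165.183.0/26 -> R5
At R5: longest match for 144.165.183.40 is 144.165.160.0/19 -> R1
At R1: longest match for 144.165.183.40 is 144.164.0.0/15 -> directly connected

R2 > R5 > R1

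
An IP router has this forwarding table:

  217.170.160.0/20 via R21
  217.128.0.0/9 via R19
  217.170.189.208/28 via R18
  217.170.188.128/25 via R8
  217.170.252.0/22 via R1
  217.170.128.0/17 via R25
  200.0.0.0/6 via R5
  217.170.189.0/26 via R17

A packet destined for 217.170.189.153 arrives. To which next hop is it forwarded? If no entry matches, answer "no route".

Routes whose prefix contains 217.170.189.153:
  217.128.0.0/9 (217.128.0.0 - 217.255.255.255) -> R19
  217.170.128.0/17 (217.170.128.0 - 217.170.255.255) -> R25
More-specific entries that do NOT match:
  217.170.189.208/28 (217.170.189.208 - 217.170.189.223) does not contain 217.170.189.153
  217.170.189.0/26 (217.170.189.0 - 217.170.189.63) does not contain 217.170.189.153
  217.170.188.128/25 (217.170.188.128 - 217.170.188.255) does not contain 217.170.189.153
  217.170.252.0/22 (217.170.252.0 - 217.170.255.255) does not contain 217.170.189.153
  217.170.160.0/20 (217.170.160.0 - 217.170.175.255) does not contain 217.170.189.153
Longest matching prefix is /17 -> next hop R25.

R25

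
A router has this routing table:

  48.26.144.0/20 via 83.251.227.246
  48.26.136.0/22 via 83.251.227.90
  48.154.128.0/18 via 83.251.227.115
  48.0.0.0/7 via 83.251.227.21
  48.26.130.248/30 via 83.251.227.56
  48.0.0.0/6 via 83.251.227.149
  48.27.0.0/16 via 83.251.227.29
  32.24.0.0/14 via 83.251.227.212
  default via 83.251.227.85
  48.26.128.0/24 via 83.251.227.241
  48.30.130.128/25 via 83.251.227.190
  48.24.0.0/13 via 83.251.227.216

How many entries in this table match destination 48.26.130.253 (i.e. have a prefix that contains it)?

4

Prefixes containing 48.26.130.253:
  0.0.0.0/0 (default, matches everything)
  48.0.0.0/6 (48.0.0.0 - 51.255.255.255)
  48.0.0.0/7 (48.0.0.0 - 49.255.255.255)
  48.24.0.0/13 (48.24.0.0 - 48.31.255.255)
Total matching entries: 4.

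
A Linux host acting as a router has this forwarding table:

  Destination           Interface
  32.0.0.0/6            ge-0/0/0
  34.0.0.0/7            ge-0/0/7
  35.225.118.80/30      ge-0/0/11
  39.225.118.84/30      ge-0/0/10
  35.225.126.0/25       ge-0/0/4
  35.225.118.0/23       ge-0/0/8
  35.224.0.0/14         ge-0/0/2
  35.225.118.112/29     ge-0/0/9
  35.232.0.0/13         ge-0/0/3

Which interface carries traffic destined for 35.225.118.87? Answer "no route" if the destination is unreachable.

ge-0/0/8

Routes whose prefix contains 35.225.118.87:
  32.0.0.0/6 (32.0.0.0 - 35.255.255.255) -> ge-0/0/0
  34.0.0.0/7 (34.0.0.0 - 35.255.255.255) -> ge-0/0/7
  35.224.0.0/14 (35.224.0.0 - 35.227.255.255) -> ge-0/0/2
  35.225.118.0/23 (35.225.118.0 - 35.225.119.255) -> ge-0/0/8
More-specific entries that do NOT match:
  35.225.118.80/30 (35.225.118.80 - 35.225.118.83) does not contain 35.225.118.87
  39.225.118.84/30 (39.225.118.84 - 39.225.118.87) does not contain 35.225.118.87
  35.225.118.112/29 (35.225.118.112 - 35.225.118.119) does not contain 35.225.118.87
  35.225.126.0/25 (35.225.126.0 - 35.225.126.127) does not contain 35.225.118.87
Longest matching prefix is /23 -> interface ge-0/0/8.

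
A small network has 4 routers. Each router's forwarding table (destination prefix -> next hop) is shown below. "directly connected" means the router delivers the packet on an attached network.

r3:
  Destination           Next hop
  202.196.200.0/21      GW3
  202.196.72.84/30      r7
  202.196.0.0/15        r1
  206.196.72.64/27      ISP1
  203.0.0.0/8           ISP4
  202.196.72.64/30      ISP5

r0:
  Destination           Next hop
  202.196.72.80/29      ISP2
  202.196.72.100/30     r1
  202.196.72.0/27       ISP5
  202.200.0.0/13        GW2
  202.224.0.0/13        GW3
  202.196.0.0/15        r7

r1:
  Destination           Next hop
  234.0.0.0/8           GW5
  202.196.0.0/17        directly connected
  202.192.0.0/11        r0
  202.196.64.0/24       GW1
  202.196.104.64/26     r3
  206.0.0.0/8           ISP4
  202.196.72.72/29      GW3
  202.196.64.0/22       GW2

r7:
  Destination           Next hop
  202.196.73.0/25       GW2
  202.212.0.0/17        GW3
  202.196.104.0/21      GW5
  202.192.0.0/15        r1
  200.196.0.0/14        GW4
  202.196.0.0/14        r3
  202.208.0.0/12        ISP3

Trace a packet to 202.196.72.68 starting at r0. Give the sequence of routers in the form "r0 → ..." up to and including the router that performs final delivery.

r0 → r7 → r3 → r1

At r0: longest match for 202.196.72.68 is 202.196.0.0/15 -> r7
At r7: longest match for 202.196.72.68 is 202.196.0.0/14 -> r3
At r3: longest match for 202.196.72.68 is 202.196.0.0/15 -> r1
At r1: longest match for 202.196.72.68 is 202.196.0.0/17 -> directly connected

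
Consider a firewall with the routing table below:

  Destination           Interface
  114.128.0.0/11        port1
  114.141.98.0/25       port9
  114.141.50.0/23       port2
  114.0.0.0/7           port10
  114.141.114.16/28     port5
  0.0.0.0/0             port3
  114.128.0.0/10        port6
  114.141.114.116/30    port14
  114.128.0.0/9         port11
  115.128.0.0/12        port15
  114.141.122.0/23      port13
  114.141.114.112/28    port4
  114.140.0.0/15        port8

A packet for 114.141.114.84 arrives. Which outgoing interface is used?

Routes whose prefix contains 114.141.114.84:
  0.0.0.0/0 (default, matches everything) -> port3
  114.0.0.0/7 (114.0.0.0 - 115.255.255.255) -> port10
  114.128.0.0/9 (114.128.0.0 - 114.255.255.255) -> port11
  114.128.0.0/10 (114.128.0.0 - 114.191.255.255) -> port6
  114.128.0.0/11 (114.128.0.0 - 114.159.255.255) -> port1
  114.140.0.0/15 (114.140.0.0 - 114.141.255.255) -> port8
More-specific entries that do NOT match:
  114.141.114.116/30 (114.141.114.116 - 114.141.114.119) does not contain 114.141.114.84
  114.141.114.16/28 (114.141.114.16 - 114.141.114.31) does not contain 114.141.114.84
  114.141.114.112/28 (114.141.114.112 - 114.141.114.127) does not contain 114.141.114.84
  114.141.98.0/25 (114.141.98.0 - 114.141.98.127) does not contain 114.141.114.84
  114.141.50.0/23 (114.141.50.0 - 114.141.51.255) does not contain 114.141.114.84
  114.141.122.0/23 (114.141.122.0 - 114.141.123.255) does not contain 114.141.114.84
Longest matching prefix is /15 -> interface port8.

port8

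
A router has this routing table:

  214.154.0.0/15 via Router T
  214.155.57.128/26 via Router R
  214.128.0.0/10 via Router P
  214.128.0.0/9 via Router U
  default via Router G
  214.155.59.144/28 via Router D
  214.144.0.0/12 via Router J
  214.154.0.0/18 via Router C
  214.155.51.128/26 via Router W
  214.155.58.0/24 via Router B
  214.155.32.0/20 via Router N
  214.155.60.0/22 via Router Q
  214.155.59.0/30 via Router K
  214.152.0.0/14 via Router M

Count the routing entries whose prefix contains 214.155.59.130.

Prefixes containing 214.155.59.130:
  0.0.0.0/0 (default, matches everything)
  214.128.0.0/9 (214.128.0.0 - 214.255.255.255)
  214.128.0.0/10 (214.128.0.0 - 214.191.255.255)
  214.144.0.0/12 (214.144.0.0 - 214.159.255.255)
  214.152.0.0/14 (214.152.0.0 - 214.155.255.255)
  214.154.0.0/15 (214.154.0.0 - 214.155.255.255)
Total matching entries: 6.

6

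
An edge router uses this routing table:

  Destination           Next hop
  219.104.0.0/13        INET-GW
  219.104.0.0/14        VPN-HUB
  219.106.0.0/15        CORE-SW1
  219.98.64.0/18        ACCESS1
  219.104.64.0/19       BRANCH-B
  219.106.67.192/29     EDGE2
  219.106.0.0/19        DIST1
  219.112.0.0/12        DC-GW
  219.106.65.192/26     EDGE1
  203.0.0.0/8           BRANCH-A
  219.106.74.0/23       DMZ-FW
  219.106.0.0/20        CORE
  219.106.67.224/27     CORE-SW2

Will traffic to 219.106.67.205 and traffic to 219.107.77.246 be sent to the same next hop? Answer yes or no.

219.106.67.205: longest match 219.106.0.0/15 -> CORE-SW1
219.107.77.246: longest match 219.106.0.0/15 -> CORE-SW1

yes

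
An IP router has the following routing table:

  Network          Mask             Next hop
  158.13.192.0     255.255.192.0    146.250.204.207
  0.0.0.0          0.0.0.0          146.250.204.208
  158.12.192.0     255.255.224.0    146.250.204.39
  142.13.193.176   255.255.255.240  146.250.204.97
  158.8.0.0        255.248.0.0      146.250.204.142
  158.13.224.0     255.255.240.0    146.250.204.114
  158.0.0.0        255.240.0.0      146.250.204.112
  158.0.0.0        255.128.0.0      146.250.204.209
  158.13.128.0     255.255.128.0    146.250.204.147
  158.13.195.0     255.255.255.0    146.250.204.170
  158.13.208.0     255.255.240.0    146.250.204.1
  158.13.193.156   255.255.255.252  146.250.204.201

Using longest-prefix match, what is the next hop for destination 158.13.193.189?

146.250.204.207

Routes whose prefix contains 158.13.193.189:
  0.0.0.0/0 (default, matches everything) -> 146.250.204.208
  158.0.0.0/9 (158.0.0.0 - 158.127.255.255) -> 146.250.204.209
  158.0.0.0/12 (158.0.0.0 - 158.15.255.255) -> 146.250.204.112
  158.8.0.0/13 (158.8.0.0 - 158.15.255.255) -> 146.250.204.142
  158.13.128.0/17 (158.13.128.0 - 158.13.255.255) -> 146.250.204.147
  158.13.192.0/18 (158.13.192.0 - 158.13.255.255) -> 146.250.204.207
More-specific entries that do NOT match:
  158.13.193.156/30 (158.13.193.156 - 158.13.193.159) does not contain 158.13.193.189
  142.13.193.176/28 (142.13.193.176 - 142.13.193.191) does not contain 158.13.193.189
  158.13.195.0/24 (158.13.195.0 - 158.13.195.255) does not contain 158.13.193.189
  158.13.224.0/20 (158.13.224.0 - 158.13.239.255) does not contain 158.13.193.189
  158.13.208.0/20 (158.13.208.0 - 158.13.223.255) does not contain 158.13.193.189
  158.12.192.0/19 (158.12.192.0 - 158.12.223.255) does not contain 158.13.193.189
Longest matching prefix is /18 -> next hop 146.250.204.207.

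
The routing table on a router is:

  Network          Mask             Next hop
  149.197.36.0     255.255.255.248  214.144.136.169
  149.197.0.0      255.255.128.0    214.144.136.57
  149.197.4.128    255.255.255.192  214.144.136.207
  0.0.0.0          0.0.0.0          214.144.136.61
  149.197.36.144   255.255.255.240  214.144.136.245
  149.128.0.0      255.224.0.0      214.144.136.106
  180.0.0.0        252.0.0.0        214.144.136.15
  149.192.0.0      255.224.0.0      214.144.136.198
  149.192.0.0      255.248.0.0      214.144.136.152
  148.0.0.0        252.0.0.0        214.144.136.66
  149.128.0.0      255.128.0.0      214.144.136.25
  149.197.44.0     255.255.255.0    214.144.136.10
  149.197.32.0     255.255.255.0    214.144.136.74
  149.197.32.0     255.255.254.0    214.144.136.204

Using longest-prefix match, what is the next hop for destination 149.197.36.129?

Routes whose prefix contains 149.197.36.129:
  0.0.0.0/0 (default, matches everything) -> 214.144.136.61
  148.0.0.0/6 (148.0.0.0 - 151.255.255.255) -> 214.144.136.66
  149.128.0.0/9 (149.128.0.0 - 149.255.255.255) -> 214.144.136.25
  149.192.0.0/11 (149.192.0.0 - 149.223.255.255) -> 214.144.136.198
  149.192.0.0/13 (149.192.0.0 - 149.199.255.255) -> 214.144.136.152
  149.197.0.0/17 (149.197.0.0 - 149.197.127.255) -> 214.144.136.57
More-specific entries that do NOT match:
  149.197.36.0/29 (149.197.36.0 - 149.197.36.7) does not contain 149.197.36.129
  149.197.36.144/28 (149.197.36.144 - 149.197.36.159) does not contain 149.197.36.129
  149.197.4.128/26 (149.197.4.128 - 149.197.4.191) does not contain 149.197.36.129
  149.197.44.0/24 (149.197.44.0 - 149.197.44.255) does not contain 149.197.36.129
  149.197.32.0/24 (149.197.32.0 - 149.197.32.255) does not contain 149.197.36.129
  149.197.32.0/23 (149.197.32.0 - 149.197.33.255) does not contain 149.197.36.129
Longest matching prefix is /17 -> next hop 214.144.136.57.

214.144.136.57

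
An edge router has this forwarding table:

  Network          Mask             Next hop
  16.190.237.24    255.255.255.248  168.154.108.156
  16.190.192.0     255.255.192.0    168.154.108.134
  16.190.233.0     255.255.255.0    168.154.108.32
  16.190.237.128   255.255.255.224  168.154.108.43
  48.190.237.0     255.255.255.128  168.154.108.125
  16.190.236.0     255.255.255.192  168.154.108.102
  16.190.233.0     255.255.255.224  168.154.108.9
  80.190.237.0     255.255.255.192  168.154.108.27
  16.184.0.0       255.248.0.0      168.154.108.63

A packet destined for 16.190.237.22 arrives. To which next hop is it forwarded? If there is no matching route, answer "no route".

168.154.108.134

Routes whose prefix contains 16.190.237.22:
  16.184.0.0/13 (16.184.0.0 - 16.191.255.255) -> 168.154.108.63
  16.190.192.0/18 (16.190.192.0 - 16.190.255.255) -> 168.154.108.134
More-specific entries that do NOT match:
  16.190.237.24/29 (16.190.237.24 - 16.190.237.31) does not contain 16.190.237.22
  16.190.237.128/27 (16.190.237.128 - 16.190.237.159) does not contain 16.190.237.22
  16.190.233.0/27 (16.190.233.0 - 16.190.233.31) does not contain 16.190.237.22
  16.190.236.0/26 (16.190.236.0 - 16.190.236.63) does not contain 16.190.237.22
  80.190.237.0/26 (80.190.237.0 - 80.190.237.63) does not contain 16.190.237.22
  48.190.237.0/25 (48.190.237.0 - 48.190.237.127) does not contain 16.190.237.22
  16.190.233.0/24 (16.190.233.0 - 16.190.233.255) does not contain 16.190.237.22
Longest matching prefix is /18 -> next hop 168.154.108.134.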